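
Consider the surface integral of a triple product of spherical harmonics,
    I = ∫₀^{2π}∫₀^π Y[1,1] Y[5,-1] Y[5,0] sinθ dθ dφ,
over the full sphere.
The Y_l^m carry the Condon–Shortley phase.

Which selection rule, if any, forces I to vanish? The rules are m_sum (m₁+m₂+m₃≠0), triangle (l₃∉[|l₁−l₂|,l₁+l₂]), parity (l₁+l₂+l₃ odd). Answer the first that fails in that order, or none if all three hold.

azimuthal sum: 1 − 1 + 0 = 0  ✓
4 ≤ 5 ≤ 6 (triangle on l)  ✓
L = 1 + 5 + 5 = 11 (odd)  ✗

parity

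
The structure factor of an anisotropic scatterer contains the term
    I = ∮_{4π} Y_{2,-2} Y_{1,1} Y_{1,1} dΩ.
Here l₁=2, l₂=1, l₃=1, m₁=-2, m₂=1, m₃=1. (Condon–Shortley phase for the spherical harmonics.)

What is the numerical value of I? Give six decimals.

Rules hold: Σm=0, L=4 even, 1≤1≤3.
N = 5·3·3 = 45
Δ = 2!·2!·0!/5! = 1/30
Racah Σ t=1..1: t=1:−1/1 = -1/1
⇒ 3j(2 1 1; 0 0 0)² = 2/15, sgn +1
Racah Σ t=2..2: t=2:+1/4 = 1/4
⇒ 3j(2 1 1; -2 1 1)² = 1/5, sgn +1
4πI² = N·(3j₀)²·(3jₘ)² = 6/5
I = +1·√(1.2/4π) = 0.30901936

0.309019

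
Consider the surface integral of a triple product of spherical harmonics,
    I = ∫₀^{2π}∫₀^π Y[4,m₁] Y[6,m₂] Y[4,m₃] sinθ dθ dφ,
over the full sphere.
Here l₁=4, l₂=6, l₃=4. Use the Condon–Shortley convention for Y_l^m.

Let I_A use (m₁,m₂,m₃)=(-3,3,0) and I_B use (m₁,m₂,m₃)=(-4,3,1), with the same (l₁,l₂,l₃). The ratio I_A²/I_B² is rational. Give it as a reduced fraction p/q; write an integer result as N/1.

Shared (l₁,l₂,l₃)=(4,6,4): N and (l;000)² cancel in I_A²/I_B².
A: Δ = 6!·2!·6!/15! = 1/1261260; Racah Σ t=5..6: t=5:−1/11520 t=6:+1/25920 = -1/20736; ⇒ 3j(4 6 4; -3 3 0)² = 5/429, sgn -1
B: Δ = 6!·2!·6!/15! = 1/1261260; Racah Σ t=6..6: t=6:+1/51840 = 1/51840; ⇒ 3j(4 6 4; -4 3 1)² = 8/429, sgn -1
I_A²/I_B² = (5/429)/(8/429) = 5/8

5/8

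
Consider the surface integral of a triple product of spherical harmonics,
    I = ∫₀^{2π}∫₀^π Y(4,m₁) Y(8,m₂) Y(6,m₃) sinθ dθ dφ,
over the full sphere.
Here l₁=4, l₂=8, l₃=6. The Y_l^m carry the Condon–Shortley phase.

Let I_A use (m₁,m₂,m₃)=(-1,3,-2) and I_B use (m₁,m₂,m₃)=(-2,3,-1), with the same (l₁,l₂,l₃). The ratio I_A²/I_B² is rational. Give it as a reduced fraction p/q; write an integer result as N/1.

1280/169

l's match ⇒ only the (l;m) 3-j factors differ between A and B.
A: triangle coeff Δ(4,8,6) = 1/23279256; Σ_t [3,5]: t=3:−1/5806080 t=4:+1/1451520 t=5:−1/4147200 = 1/3628800; (3j)²=320/29393 [(4 8 6; -1 3 -2)], sign=+1
B: triangle coeff Δ(4,8,6) = 1/23279256; Σ_t [4,6]: t=4:+1/2903040 t=5:−1/2073600 t=6:+1/20736000 = -13/145152000; (3j)²=13/9044 [(4 8 6; -2 3 -1)], sign=+1
I_A²/I_B² = (320/29393)/(13/9044) = 1280/169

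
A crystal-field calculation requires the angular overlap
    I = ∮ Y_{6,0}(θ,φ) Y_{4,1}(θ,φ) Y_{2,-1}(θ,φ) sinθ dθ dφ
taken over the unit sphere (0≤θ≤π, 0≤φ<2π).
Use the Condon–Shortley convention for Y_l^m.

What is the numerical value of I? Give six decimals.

0.174223

Checks pass: Σm=0; 12 even; l₃=2∈[2,10].
(2·6+1)(2·4+1)(2·2+1) = 585
Δ: 8! 4! 0! / 13! → 1/6435
sum: t=4:+1/2304 = 1/2304
3j²(6 4 2; 0 0 0) = Δ·Π!·Σ² = 5/143  (sign +1)
sum: t=5:−1/4320 = -1/4320
3j²(6 4 2; 0 1 -1) = Δ·Π!·Σ² = 8/429  (sign +1)
combine: 4πI² = 585·5/143·8/429 = 600/1573
take √, sign +1: I = 0.17422334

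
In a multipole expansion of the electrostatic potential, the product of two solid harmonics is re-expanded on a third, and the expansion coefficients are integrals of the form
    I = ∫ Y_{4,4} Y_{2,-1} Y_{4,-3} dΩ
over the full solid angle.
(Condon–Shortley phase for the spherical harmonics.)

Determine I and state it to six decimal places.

Rules hold: Σm=0, L=10 even, 2≤4≤6.
N = 9·5·9 = 405
Δ = 2!·6!·2!/11! = 1/13860
Racah Σ t=0..2: t=0:+1/192 t=1:−1/36 t=2:+1/192 = -5/288
⇒ 3j(4 2 4; 0 0 0)² = 20/693, sgn -1
Racah Σ t=0..0: t=0:+1/1440 = 1/1440
⇒ 3j(4 2 4; 4 -1 -3)² = 7/165, sgn -1
4πI² = N·(3j₀)²·(3jₘ)² = 60/121
I = +1·√(0.495868/4π) = 0.19864517

0.198645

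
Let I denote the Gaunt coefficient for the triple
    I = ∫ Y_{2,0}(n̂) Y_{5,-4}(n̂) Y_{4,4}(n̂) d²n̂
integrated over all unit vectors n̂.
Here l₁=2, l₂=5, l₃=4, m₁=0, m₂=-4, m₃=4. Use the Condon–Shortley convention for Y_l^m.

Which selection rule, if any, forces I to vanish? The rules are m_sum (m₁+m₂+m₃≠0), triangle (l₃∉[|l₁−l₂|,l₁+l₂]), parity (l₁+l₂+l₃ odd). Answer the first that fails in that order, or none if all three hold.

parity

m₁+m₂+m₃ = 0 − 4 + 4 = 0  ✓
triangle: |2−5|=3 ≤ l₃=4 ≤ 2+5=7  ✓
parity: l₁+l₂+l₃ = 11 is odd  ✗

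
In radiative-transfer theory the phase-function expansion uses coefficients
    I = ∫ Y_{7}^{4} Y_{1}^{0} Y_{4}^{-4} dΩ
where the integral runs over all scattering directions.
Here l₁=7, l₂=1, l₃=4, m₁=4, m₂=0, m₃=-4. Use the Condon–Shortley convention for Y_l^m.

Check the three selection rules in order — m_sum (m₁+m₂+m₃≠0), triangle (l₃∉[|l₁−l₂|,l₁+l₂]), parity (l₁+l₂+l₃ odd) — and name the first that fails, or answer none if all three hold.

triangle

azimuthal sum: 4 + 0 − 4 = 0  ✓
6 ≤ 4 ≤ 8 (triangle on l)  ✗
L = 7 + 1 + 4 = 12 (even)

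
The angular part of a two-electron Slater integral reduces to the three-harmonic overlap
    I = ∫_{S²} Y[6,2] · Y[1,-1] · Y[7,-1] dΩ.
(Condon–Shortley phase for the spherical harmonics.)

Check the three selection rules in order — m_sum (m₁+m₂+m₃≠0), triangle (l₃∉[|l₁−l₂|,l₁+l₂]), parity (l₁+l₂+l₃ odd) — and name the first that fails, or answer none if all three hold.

m₁+m₂+m₃ = 2 − 1 − 1 = 0  ✓
triangle: |6−1|=5 ≤ l₃=7 ≤ 6+1=7  ✓
parity: l₁+l₂+l₃ = 14 is even  ✓

none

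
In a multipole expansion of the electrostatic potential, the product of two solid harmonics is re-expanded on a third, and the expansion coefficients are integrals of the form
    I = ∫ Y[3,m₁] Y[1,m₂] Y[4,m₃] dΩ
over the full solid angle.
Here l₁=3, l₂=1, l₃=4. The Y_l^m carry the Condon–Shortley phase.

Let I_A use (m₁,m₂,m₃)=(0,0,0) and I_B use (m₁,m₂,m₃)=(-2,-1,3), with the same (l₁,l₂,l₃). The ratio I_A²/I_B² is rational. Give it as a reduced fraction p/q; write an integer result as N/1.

16/21

l's match ⇒ only the (l;m) 3-j factors differ between A and B.
A: triangle coeff Δ(3,1,4) = 1/252; Σ_t [0,0]: t=0:+1/36 = 1/36; (3j)²=4/63 [(3 1 4; 0 0 0)], sign=+1
B: triangle coeff Δ(3,1,4) = 1/252; Σ_t [0,0]: t=0:+1/240 = 1/240; (3j)²=1/12 [(3 1 4; -2 -1 3)], sign=-1
I_A²/I_B² = (4/63)/(1/12) = 16/21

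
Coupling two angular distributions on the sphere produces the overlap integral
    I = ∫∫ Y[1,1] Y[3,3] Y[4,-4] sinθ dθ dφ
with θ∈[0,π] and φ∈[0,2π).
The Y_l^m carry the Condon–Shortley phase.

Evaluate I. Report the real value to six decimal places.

Checks pass: Σm=0; 8 even; l₃=4∈[2,4].
(2·1+1)(2·3+1)(2·4+1) = 189
Δ: 0! 2! 6! / 9! → 1/252
sum: t=0:+1/36 = 1/36
3j²(1 3 4; 0 0 0) = Δ·Π!·Σ² = 4/63  (sign +1)
sum: t=0:+1/1440 = 1/1440
3j²(1 3 4; 1 3 -4) = Δ·Π!·Σ² = 1/9  (sign +1)
combine: 4πI² = 189·4/63·1/9 = 4/3
take √, sign +1: I = 0.32573501

0.325735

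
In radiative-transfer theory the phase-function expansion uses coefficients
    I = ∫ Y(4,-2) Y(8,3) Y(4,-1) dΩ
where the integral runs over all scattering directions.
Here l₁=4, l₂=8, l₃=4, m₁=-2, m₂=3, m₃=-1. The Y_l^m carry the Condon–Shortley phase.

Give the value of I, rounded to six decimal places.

Checks pass: Σm=0; 16 even; l₃=4∈[4,12].
(2·4+1)(2·8+1)(2·4+1) = 1377
Δ: 8! 0! 8! / 17! → 1/218790
sum: t=4:+1/331776 = 1/331776
3j²(4 8 4; 0 0 0) = Δ·Π!·Σ² = 490/21879  (sign +1)
sum: t=6:+1/1036800 = 1/1036800
3j²(4 8 4; -2 3 -1) = Δ·Π!·Σ² = 14/663  (sign -1)
combine: 4πI² = 1377·490/21879·14/663 = 20580/31603
take √, sign -1: I = -0.22764263

-0.227643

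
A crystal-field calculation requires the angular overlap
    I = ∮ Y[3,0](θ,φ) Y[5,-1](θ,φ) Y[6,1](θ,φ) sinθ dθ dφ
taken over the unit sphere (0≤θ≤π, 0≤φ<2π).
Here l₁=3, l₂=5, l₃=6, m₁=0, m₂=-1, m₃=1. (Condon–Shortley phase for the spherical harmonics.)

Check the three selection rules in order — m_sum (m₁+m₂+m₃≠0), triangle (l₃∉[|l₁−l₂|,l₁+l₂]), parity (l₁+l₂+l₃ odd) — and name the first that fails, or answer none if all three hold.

m₁+m₂+m₃ = 0 − 1 + 1 = 0  ✓
triangle: |3−5|=2 ≤ l₃=6 ≤ 3+5=8  ✓
parity: l₁+l₂+l₃ = 14 is even  ✓

none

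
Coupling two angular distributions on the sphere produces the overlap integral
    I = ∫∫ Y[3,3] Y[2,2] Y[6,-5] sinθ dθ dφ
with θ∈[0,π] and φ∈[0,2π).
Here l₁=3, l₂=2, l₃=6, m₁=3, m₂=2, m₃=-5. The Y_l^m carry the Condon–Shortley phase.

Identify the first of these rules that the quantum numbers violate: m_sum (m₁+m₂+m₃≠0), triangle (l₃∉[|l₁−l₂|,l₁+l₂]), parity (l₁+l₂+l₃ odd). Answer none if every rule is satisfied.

triangle

Σmᵢ = 0  ✓
l₃∈[|l₁−l₂|,l₁+l₂]=[1,5], have l₃=6  ✗
Σlᵢ = 11 ⇒ odd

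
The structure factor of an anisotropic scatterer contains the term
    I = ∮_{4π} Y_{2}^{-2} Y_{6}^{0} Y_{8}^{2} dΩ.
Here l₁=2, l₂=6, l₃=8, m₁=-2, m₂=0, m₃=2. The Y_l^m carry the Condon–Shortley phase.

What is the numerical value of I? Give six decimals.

0.122977

m-sum 0 ✓  L=16 even ✓  4≤8≤8 ✓
Π(2lᵢ+1) = 5×13×17 = 1105
triangle coeff Δ(2,6,8) = 1/30940
Σ_t [0,0]: t=0:+1/2073600 = 1/2073600
(3j)²=28/1105 [(2 6 8; 0 0 0)], sign=+1
Σ_t [0,0]: t=0:+1/12441600 = 1/12441600
(3j)²=3/442 [(2 6 8; -2 0 2)], sign=+1
⇒ 4πI² = 42/221
I = (+1)√(42/221/(4π)) = 0.12297691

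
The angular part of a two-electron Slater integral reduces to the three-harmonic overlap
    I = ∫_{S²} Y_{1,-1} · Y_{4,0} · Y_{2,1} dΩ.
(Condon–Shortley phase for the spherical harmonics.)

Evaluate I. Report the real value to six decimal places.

0.000000

|1−4|≤2≤1+4 violated ⇒ I = 0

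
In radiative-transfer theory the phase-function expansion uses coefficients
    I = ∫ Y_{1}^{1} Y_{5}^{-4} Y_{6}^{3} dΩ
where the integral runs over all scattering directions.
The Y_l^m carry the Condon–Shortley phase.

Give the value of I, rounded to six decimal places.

-0.070770

m-sum 0 ✓  L=12 even ✓  4≤6≤6 ✓
Π(2lᵢ+1) = 3×11×13 = 429
triangle coeff Δ(1,5,6) = 1/858
Σ_t [0,0]: t=0:+1/14400 = 1/14400
(3j)²=6/143 [(1 5 6; 0 0 0)], sign=+1
Σ_t [0,0]: t=0:+1/725760 = 1/725760
(3j)²=1/286 [(1 5 6; 1 -4 3)], sign=-1
⇒ 4πI² = 9/143
I = (-1)√(9/143/(4π)) = -0.07076985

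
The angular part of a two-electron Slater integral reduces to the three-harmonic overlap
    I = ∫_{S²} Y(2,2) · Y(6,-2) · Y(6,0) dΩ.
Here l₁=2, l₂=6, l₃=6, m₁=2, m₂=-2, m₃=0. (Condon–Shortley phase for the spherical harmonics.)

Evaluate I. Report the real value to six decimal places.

-0.191909

Checks pass: Σm=0; 14 even; l₃=6∈[4,8].
(2·2+1)(2·6+1)(2·6+1) = 845
Δ: 2! 2! 10! / 15! → 1/90090
sum: t=0:+1/69120 t=1:−1/14400 t=2:+1/69120 = -7/172800
3j²(2 6 6; 0 0 0) = Δ·Π!·Σ² = 14/715  (sign -1)
sum: t=0:+1/69120 = 1/69120
3j²(2 6 6; 2 -2 0) = Δ·Π!·Σ² = 4/143  (sign +1)
combine: 4πI² = 845·14/715·4/143 = 56/121
take √, sign -1: I = -0.19190947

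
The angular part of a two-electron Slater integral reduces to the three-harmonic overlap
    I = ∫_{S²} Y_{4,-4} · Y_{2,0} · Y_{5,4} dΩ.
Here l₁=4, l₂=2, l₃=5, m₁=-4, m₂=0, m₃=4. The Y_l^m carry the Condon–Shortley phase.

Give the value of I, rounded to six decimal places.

0.000000

L=11 odd ⇒ parity kills the (l;000) factor ⇒ I = 0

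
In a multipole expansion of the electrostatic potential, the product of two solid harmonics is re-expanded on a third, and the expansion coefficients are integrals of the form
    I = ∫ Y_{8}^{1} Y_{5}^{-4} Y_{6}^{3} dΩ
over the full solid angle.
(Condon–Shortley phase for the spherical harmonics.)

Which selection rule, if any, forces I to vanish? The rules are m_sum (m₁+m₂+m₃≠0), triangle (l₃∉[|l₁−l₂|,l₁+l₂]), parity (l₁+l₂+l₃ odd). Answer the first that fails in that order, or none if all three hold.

parity

m₁+m₂+m₃ = 1 − 4 + 3 = 0  ✓
triangle: |8−5|=3 ≤ l₃=6 ≤ 8+5=13  ✓
parity: l₁+l₂+l₃ = 19 is odd  ✗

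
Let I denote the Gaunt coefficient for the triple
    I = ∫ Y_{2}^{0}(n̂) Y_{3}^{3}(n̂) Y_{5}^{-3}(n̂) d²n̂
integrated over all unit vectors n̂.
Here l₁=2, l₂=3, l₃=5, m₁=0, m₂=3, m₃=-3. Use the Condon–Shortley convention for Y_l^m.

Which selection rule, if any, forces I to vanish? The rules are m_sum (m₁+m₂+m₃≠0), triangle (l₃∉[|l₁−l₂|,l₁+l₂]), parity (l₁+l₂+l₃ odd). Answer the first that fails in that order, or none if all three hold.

m₁+m₂+m₃ = 0 + 3 − 3 = 0  ✓
triangle: |2−3|=1 ≤ l₃=5 ≤ 2+3=5  ✓
parity: l₁+l₂+l₃ = 10 is even  ✓

none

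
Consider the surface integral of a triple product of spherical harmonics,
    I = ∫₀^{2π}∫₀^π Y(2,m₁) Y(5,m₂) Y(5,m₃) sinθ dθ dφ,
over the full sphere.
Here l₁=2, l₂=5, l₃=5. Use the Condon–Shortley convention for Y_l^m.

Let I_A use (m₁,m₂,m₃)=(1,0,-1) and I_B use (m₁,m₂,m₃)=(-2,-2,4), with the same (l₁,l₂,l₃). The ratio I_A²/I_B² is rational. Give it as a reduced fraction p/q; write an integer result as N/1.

Shared (l₁,l₂,l₃)=(2,5,5): N and (l;000)² cancel in I_A²/I_B².
A: Δ = 2!·2!·8!/13! = 1/38610; Racah Σ t=0..1: t=0:+1/1440 t=1:−1/1152 = -1/5760; ⇒ 3j(2 5 5; 1 0 -1)² = 1/858, sgn -1
B: Δ = 2!·2!·8!/13! = 1/38610; Racah Σ t=2..2: t=2:+1/20160 = 1/20160; ⇒ 3j(2 5 5; -2 -2 4)² = 12/715, sgn -1
I_A²/I_B² = (1/858)/(12/715) = 5/72

5/72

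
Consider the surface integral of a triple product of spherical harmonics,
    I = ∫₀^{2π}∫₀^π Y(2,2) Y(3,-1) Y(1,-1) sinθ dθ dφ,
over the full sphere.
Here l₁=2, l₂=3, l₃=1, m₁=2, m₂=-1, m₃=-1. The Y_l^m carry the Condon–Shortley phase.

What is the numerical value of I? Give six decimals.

-0.082589

Rules hold: Σm=0, L=6 even, 1≤1≤5.
N = 5·7·3 = 105
Δ = 4!·0!·2!/7! = 1/105
Racah Σ t=2..2: t=2:+1/4 = 1/4
⇒ 3j(2 3 1; 0 0 0)² = 3/35, sgn -1
Racah Σ t=0..0: t=0:+1/48 = 1/48
⇒ 3j(2 3 1; 2 -1 -1)² = 1/105, sgn +1
4πI² = N·(3j₀)²·(3jₘ)² = 3/35
I = -1·√(0.0857143/4π) = -0.08258890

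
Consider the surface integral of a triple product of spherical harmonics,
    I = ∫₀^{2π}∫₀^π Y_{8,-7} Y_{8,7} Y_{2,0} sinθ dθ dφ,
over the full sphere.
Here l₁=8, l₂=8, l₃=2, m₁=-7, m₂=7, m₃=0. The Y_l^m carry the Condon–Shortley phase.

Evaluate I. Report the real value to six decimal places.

0.165996

Rules hold: Σm=0, L=18 even, 0≤2≤16.
N = 17·17·5 = 1445
Δ = 14!·2!·2!/19! = 1/348840
Racah Σ t=6..8: t=6:+1/116121600 t=7:−1/25401600 t=8:+1/116121600 = -1/45158400
⇒ 3j(8 8 2; 0 0 0)² = 24/1615, sgn -1
Racah Σ t=13..14: t=13:−1/24908083200 t=14:+1/87178291200 = -1/34871316480
⇒ 3j(8 8 2; -7 7 0)² = 125/7752, sgn -1
4πI² = N·(3j₀)²·(3jₘ)² = 125/361
I = +1·√(0.34626/4π) = 0.16599556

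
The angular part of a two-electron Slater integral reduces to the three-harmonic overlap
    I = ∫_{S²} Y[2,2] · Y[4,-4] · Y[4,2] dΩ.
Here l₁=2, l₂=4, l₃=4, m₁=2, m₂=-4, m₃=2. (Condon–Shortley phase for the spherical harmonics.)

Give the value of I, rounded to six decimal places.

Rules hold: Σm=0, L=10 even, 2≤4≤6.
N = 5·9·9 = 405
Δ = 2!·2!·6!/11! = 1/13860
Racah Σ t=0..2: t=0:+1/192 t=1:−1/36 t=2:+1/192 = -5/288
⇒ 3j(2 4 4; 0 0 0)² = 20/693, sgn -1
Racah Σ t=0..0: t=0:+1/2880 = 1/2880
⇒ 3j(2 4 4; 2 -4 2)² = 2/165, sgn +1
4πI² = N·(3j₀)²·(3jₘ)² = 120/847
I = -1·√(0.141677/4π) = -0.10618031

-0.106180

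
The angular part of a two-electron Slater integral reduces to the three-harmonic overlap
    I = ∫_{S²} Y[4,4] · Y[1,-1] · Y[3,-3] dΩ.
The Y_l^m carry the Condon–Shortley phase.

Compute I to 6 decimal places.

0.325735

m-sum 0 ✓  L=8 even ✓  3≤3≤5 ✓
Π(2lᵢ+1) = 9×3×7 = 189
triangle coeff Δ(4,1,3) = 1/252
Σ_t [1,1]: t=1:−1/36 = -1/36
(3j)²=4/63 [(4 1 3; 0 0 0)], sign=+1
Σ_t [0,0]: t=0:+1/1440 = 1/1440
(3j)²=1/9 [(4 1 3; 4 -1 -3)], sign=+1
⇒ 4πI² = 4/3
I = (+1)√(4/3/(4π)) = 0.32573501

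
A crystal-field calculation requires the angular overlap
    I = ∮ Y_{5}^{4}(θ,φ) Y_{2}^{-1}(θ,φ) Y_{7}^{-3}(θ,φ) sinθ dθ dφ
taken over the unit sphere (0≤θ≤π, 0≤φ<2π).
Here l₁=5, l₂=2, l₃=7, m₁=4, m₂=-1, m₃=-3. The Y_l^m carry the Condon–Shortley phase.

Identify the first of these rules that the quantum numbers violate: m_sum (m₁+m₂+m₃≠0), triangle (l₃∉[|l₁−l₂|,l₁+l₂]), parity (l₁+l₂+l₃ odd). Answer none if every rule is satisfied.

none

m₁+m₂+m₃ = 4 − 1 − 3 = 0  ✓
triangle: |5−2|=3 ≤ l₃=7 ≤ 5+2=7  ✓
parity: l₁+l₂+l₃ = 14 is even  ✓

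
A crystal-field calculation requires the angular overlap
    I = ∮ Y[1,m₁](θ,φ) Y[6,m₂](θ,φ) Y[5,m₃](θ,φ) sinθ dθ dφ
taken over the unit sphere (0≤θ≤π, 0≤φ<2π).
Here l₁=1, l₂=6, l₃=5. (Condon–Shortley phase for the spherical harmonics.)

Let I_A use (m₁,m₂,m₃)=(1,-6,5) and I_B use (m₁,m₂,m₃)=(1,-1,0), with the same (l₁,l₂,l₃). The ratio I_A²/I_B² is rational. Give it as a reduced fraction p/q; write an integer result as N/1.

22/7

Shared (l₁,l₂,l₃)=(1,6,5): N and (l;000)² cancel in I_A²/I_B².
A: Δ = 2!·0!·10!/13! = 1/858; Racah Σ t=0..0: t=0:+1/7257600 = 1/7257600; ⇒ 3j(1 6 5; 1 -6 5)² = 1/13, sgn +1
B: Δ = 2!·0!·10!/13! = 1/858; Racah Σ t=0..0: t=0:+1/28800 = 1/28800; ⇒ 3j(1 6 5; 1 -1 0)² = 7/286, sgn -1
I_A²/I_B² = (1/13)/(7/286) = 22/7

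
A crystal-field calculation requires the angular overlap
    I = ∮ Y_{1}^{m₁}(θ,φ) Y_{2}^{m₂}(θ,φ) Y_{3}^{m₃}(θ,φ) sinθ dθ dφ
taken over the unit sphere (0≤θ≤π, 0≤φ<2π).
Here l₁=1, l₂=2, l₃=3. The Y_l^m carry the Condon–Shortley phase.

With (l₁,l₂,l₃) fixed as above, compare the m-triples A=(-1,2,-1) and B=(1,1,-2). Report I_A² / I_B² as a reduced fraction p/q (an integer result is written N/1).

1/10

Shared (l₁,l₂,l₃)=(1,2,3): N and (l;000)² cancel in I_A²/I_B².
A: Δ = 0!·2!·4!/7! = 1/105; Racah Σ t=0..0: t=0:+1/48 = 1/48; ⇒ 3j(1 2 3; -1 2 -1)² = 1/105, sgn +1
B: Δ = 0!·2!·4!/7! = 1/105; Racah Σ t=0..0: t=0:+1/12 = 1/12; ⇒ 3j(1 2 3; 1 1 -2)² = 2/21, sgn -1
I_A²/I_B² = (1/105)/(2/21) = 1/10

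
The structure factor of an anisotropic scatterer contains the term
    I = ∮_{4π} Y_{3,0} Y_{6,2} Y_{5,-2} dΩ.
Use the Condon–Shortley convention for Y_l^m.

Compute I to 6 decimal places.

Rules hold: Σm=0, L=14 even, 3≤5≤9.
N = 7·13·11 = 1001
Δ = 4!·2!·8!/15! = 1/675675
Racah Σ t=1..3: t=1:−1/8640 t=2:+1/2304 t=3:−1/8640 = 7/34560
⇒ 3j(3 6 5; 0 0 0)² = 7/429, sgn -1
Racah Σ t=1..3: t=1:−1/60480 t=2:+1/5760 t=3:−1/8640 = 1/24192
⇒ 3j(3 6 5; 0 2 -2)² = 8/3003, sgn -1
4πI² = N·(3j₀)²·(3jₘ)² = 56/1287
I = +1·√(0.043512/4π) = 0.05884368

0.058844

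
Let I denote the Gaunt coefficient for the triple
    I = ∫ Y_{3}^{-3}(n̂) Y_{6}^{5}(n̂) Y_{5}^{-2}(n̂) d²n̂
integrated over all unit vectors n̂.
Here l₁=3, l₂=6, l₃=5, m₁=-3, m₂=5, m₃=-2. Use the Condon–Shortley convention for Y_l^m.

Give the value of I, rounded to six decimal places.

Checks pass: Σm=0; 14 even; l₃=5∈[3,9].
(2·3+1)(2·6+1)(2·5+1) = 1001
Δ: 4! 2! 8! / 15! → 1/675675
sum: t=1:−1/8640 t=2:+1/2304 t=3:−1/8640 = 7/34560
3j²(3 6 5; 0 0 0) = Δ·Π!·Σ² = 7/429  (sign -1)
sum: t=4:+1/241920 = 1/241920
3j²(3 6 5; -3 5 -2) = Δ·Π!·Σ² = 2/91  (sign -1)
combine: 4πI² = 1001·7/429·2/91 = 14/39
take √, sign +1: I = 0.16901560

0.169016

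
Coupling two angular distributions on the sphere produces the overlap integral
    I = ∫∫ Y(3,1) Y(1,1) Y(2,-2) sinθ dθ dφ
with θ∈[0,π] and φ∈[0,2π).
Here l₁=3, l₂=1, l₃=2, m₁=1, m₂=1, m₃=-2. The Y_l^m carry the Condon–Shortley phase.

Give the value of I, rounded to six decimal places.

-0.082589

Rules hold: Σm=0, L=6 even, 2≤2≤4.
N = 7·3·5 = 105
Δ = 2!·4!·0!/7! = 1/105
Racah Σ t=1..1: t=1:−1/4 = -1/4
⇒ 3j(3 1 2; 0 0 0)² = 3/35, sgn -1
Racah Σ t=2..2: t=2:+1/48 = 1/48
⇒ 3j(3 1 2; 1 1 -2)² = 1/105, sgn +1
4πI² = N·(3j₀)²·(3jₘ)² = 3/35
I = -1·√(0.0857143/4π) = -0.08258890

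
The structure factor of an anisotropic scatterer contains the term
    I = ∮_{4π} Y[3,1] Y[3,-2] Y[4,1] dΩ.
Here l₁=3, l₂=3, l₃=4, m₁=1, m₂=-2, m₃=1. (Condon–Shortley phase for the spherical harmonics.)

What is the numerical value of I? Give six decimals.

0.145070

m-sum 0 ✓  L=10 even ✓  0≤4≤6 ✓
Π(2lᵢ+1) = 7×7×9 = 441
triangle coeff Δ(3,3,4) = 1/34650
Σ_t [0,2]: t=0:+1/72 t=1:−1/16 t=2:+1/72 = -5/144
(3j)²=2/77 [(3 3 4; 0 0 0)], sign=-1
Σ_t [0,1]: t=0:+1/48 t=1:−1/144 = 1/72
(3j)²=16/693 [(3 3 4; 1 -2 1)], sign=-1
⇒ 4πI² = 32/121
I = (+1)√(32/121/(4π)) = 0.14506992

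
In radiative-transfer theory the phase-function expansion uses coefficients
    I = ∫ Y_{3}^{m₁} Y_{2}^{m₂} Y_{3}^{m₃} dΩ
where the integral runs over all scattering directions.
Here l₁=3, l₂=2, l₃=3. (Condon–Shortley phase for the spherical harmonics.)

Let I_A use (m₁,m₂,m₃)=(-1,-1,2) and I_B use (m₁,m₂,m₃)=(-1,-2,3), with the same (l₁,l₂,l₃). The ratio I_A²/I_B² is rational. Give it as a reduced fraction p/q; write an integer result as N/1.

Shared (l₁,l₂,l₃)=(3,2,3): N and (l;000)² cancel in I_A²/I_B².
A: Δ = 2!·4!·2!/9! = 1/3780; Racah Σ t=0..1: t=0:+1/48 t=1:−1/12 = -1/16; ⇒ 3j(3 2 3; -1 -1 2)² = 1/28, sgn +1
B: Δ = 2!·4!·2!/9! = 1/3780; Racah Σ t=0..0: t=0:+1/96 = 1/96; ⇒ 3j(3 2 3; -1 -2 3)² = 1/42, sgn +1
I_A²/I_B² = (1/28)/(1/42) = 3/2

3/2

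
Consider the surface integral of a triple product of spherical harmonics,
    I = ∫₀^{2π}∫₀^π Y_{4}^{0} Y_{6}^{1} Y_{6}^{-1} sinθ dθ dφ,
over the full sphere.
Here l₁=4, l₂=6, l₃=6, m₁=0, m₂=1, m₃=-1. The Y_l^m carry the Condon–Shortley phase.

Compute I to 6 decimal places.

-0.096546

Checks pass: Σm=0; 16 even; l₃=6∈[2,10].
(2·4+1)(2·6+1)(2·6+1) = 1521
Δ: 4! 4! 8! / 17! → 1/15315300
sum: t=0:+1/829440 t=1:−1/25920 t=2:+1/9216 t=3:−1/25920 t=4:+1/829440 = 7/207360
3j²(4 6 6; 0 0 0) = Δ·Π!·Σ² = 28/2431  (sign +1)
sum: t=0:+1/2903040 t=1:−1/51840 t=2:+1/11520 t=3:−1/20736 t=4:+1/414720 = 1/45360
3j²(4 6 6; 0 1 -1) = Δ·Π!·Σ² = 1024/153153  (sign -1)
combine: 4πI² = 1521·28/2431·1024/153153 = 4096/34969
take √, sign -1: I = -0.09654581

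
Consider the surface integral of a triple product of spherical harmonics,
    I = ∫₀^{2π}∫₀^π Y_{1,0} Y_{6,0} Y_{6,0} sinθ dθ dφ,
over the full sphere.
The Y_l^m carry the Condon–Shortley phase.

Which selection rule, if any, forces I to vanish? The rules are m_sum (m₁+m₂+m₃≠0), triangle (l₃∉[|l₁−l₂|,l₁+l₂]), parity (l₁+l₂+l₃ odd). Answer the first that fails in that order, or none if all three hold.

m₁+m₂+m₃ = 0 + 0 + 0 = 0  ✓
triangle: |1−6|=5 ≤ l₃=6 ≤ 1+6=7  ✓
parity: l₁+l₂+l₃ = 13 is odd  ✗

parity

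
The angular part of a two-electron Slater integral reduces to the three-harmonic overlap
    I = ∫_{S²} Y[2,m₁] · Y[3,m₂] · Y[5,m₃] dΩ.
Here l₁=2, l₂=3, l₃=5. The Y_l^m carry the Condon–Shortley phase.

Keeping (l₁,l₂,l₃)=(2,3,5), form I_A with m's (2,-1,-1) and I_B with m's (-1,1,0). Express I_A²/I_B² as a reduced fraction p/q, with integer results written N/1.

3/10

Shared (l₁,l₂,l₃)=(2,3,5): N and (l;000)² cancel in I_A²/I_B².
A: Δ = 0!·4!·6!/11! = 1/2310; Racah Σ t=0..0: t=0:+1/1152 = 1/1152; ⇒ 3j(2 3 5; 2 -1 -1)² = 1/154, sgn +1
B: Δ = 0!·4!·6!/11! = 1/2310; Racah Σ t=0..0: t=0:+1/288 = 1/288; ⇒ 3j(2 3 5; -1 1 0)² = 5/231, sgn -1
I_A²/I_B² = (1/154)/(5/231) = 3/10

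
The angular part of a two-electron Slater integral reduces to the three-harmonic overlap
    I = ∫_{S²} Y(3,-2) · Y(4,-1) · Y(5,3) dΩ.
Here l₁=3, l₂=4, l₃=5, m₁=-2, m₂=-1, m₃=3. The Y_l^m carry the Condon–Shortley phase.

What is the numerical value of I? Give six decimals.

m-sum 0 ✓  L=12 even ✓  1≤5≤7 ✓
Π(2lᵢ+1) = 7×9×11 = 693
triangle coeff Δ(3,4,5) = 1/180180
Σ_t [0,2]: t=0:+1/576 t=1:−1/144 t=2:+1/576 = -1/288
(3j)²=20/1001 [(3 4 5; 0 0 0)], sign=+1
Σ_t [1,2]: t=1:−1/1152 t=2:+1/1440 = -1/5760
(3j)²=1/858 [(3 4 5; -2 -1 3)], sign=-1
⇒ 4πI² = 30/1859
I = (-1)√(30/1859/(4π)) = -0.03583571

-0.035836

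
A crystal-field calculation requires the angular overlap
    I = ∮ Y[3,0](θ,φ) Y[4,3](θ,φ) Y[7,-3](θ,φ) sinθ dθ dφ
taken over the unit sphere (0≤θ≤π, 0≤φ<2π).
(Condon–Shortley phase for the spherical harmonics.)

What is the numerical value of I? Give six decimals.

-0.147623

Rules hold: Σm=0, L=14 even, 1≤7≤7.
N = 7·9·15 = 945
Δ = 0!·6!·8!/15! = 1/45045
Racah Σ t=0..0: t=0:+1/20736 = 1/20736
⇒ 3j(3 4 7; 0 0 0)² = 35/1287, sgn -1
Racah Σ t=0..0: t=0:+1/181440 = 1/181440
⇒ 3j(3 4 7; 0 3 -3)² = 32/3003, sgn +1
4πI² = N·(3j₀)²·(3jₘ)² = 5600/20449
I = -1·√(0.273852/4π) = -0.14762267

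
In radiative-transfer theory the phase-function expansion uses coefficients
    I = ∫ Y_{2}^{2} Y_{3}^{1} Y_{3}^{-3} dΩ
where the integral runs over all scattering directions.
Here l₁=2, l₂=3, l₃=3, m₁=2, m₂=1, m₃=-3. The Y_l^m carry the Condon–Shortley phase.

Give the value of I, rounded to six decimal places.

Rules hold: Σm=0, L=8 even, 1≤3≤5.
N = 5·7·7 = 245
Δ = 2!·2!·4!/9! = 1/3780
Racah Σ t=0..2: t=0:+1/24 t=1:−1/4 t=2:+1/24 = -1/6
⇒ 3j(2 3 3; 0 0 0)² = 4/105, sgn +1
Racah Σ t=0..0: t=0:+1/96 = 1/96
⇒ 3j(2 3 3; 2 1 -3)² = 1/42, sgn +1
4πI² = N·(3j₀)²·(3jₘ)² = 2/9
I = +1·√(0.222222/4π) = 0.13298076

0.132981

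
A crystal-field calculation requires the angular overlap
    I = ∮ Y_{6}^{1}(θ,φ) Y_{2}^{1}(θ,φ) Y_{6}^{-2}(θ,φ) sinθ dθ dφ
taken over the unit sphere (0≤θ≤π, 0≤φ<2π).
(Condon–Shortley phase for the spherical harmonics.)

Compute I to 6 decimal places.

m-sum 0 ✓  L=14 even ✓  4≤6≤8 ✓
Π(2lᵢ+1) = 13×5×13 = 845
triangle coeff Δ(6,2,6) = 1/90090
Σ_t [0,2]: t=0:+1/69120 t=1:−1/14400 t=2:+1/69120 = -7/172800
(3j)²=14/715 [(6 2 6; 0 0 0)], sign=-1
Σ_t [1,2]: t=1:−1/34560 t=2:+1/60480 = -1/80640
(3j)²=6/1001 [(6 2 6; 1 1 -2)], sign=-1
⇒ 4πI² = 12/121
I = (+1)√(12/121/(4π)) = 0.08883682

0.088837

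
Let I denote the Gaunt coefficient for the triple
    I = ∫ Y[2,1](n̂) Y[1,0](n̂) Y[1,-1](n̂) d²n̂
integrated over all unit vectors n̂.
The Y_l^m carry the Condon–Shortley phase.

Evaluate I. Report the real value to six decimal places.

-0.218510

Checks pass: Σm=0; 4 even; l₃=1∈[1,3].
(2·2+1)(2·1+1)(2·1+1) = 45
Δ: 2! 2! 0! / 5! → 1/30
sum: t=1:−1/1 = -1/1
3j²(2 1 1; 0 0 0) = Δ·Π!·Σ² = 2/15  (sign +1)
sum: t=1:−1/2 = -1/2
3j²(2 1 1; 1 0 -1) = Δ·Π!·Σ² = 1/10  (sign -1)
combine: 4πI² = 45·2/15·1/10 = 3/5
take √, sign -1: I = -0.21850969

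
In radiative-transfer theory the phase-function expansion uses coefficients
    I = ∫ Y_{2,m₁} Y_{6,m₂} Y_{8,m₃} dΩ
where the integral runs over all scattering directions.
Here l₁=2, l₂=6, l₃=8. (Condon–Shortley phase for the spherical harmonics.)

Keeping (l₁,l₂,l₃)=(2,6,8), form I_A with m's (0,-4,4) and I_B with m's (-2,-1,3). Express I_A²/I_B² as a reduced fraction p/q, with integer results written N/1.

6/5

Shared (l₁,l₂,l₃)=(2,6,8): N and (l;000)² cancel in I_A²/I_B².
A: Δ = 0!·4!·12!/17! = 1/30940; Racah Σ t=0..0: t=0:+1/29030400 = 1/29030400; ⇒ 3j(2 6 8; 0 -4 4)² = 99/7735, sgn +1
B: Δ = 0!·4!·12!/17! = 1/30940; Racah Σ t=0..0: t=0:+1/14515200 = 1/14515200; ⇒ 3j(2 6 8; -2 -1 3)² = 33/3094, sgn -1
I_A²/I_B² = (99/7735)/(33/3094) = 6/5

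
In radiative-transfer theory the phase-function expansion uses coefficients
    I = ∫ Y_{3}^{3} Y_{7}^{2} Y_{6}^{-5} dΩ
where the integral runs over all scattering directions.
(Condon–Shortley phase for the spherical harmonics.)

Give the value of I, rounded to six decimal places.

-0.055070

Rules hold: Σm=0, L=16 even, 4≤6≤10.
N = 7·15·13 = 1365
Δ = 4!·2!·10!/17! = 1/2042040
Racah Σ t=1..3: t=1:−1/207360 t=2:+1/57600 t=3:−1/207360 = 1/129600
⇒ 3j(3 7 6; 0 0 0)² = 168/12155, sgn +1
Racah Σ t=0..0: t=0:+1/17418240 = 1/17418240
⇒ 3j(3 7 6; 3 2 -5)² = 25/12376, sgn -1
4πI² = N·(3j₀)²·(3jₘ)² = 1575/41327
I = -1·√(0.0381107/4π) = -0.05507042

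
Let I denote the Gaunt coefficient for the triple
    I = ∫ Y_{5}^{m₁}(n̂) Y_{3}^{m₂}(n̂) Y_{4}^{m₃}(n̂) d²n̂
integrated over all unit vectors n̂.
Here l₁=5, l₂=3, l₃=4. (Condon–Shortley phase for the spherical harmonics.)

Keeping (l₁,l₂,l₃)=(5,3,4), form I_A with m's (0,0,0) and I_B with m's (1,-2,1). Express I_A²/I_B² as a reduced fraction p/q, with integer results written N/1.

144/125

l's match ⇒ only the (l;m) 3-j factors differ between A and B.
A: triangle coeff Δ(5,3,4) = 1/180180; Σ_t [1,3]: t=1:−1/576 t=2:+1/144 t=3:−1/576 = 1/288; (3j)²=20/1001 [(5 3 4; 0 0 0)], sign=+1
B: triangle coeff Δ(5,3,4) = 1/180180; Σ_t [0,1]: t=0:+1/1152 t=1:−1/432 = -5/3456; (3j)²=625/36036 [(5 3 4; 1 -2 1)], sign=+1
I_A²/I_B² = (20/1001)/(625/36036) = 144/125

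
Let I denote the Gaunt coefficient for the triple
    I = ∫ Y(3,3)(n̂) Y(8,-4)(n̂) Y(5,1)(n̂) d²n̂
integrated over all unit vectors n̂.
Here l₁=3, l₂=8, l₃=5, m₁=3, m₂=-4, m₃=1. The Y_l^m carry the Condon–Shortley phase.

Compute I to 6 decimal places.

0.127619

m-sum 0 ✓  L=16 even ✓  5≤5≤11 ✓
Π(2lᵢ+1) = 7×17×11 = 1309
triangle coeff Δ(3,8,5) = 1/136136
Σ_t [3,3]: t=3:−1/518400 = -1/518400
(3j)²=56/2431 [(3 8 5; 0 0 0)], sign=+1
Σ_t [0,0]: t=0:+1/12441600 = 1/12441600
(3j)²=3/442 [(3 8 5; 3 -4 1)], sign=+1
⇒ 4πI² = 588/2873
I = (+1)√(588/2873/(4π)) = 0.12761917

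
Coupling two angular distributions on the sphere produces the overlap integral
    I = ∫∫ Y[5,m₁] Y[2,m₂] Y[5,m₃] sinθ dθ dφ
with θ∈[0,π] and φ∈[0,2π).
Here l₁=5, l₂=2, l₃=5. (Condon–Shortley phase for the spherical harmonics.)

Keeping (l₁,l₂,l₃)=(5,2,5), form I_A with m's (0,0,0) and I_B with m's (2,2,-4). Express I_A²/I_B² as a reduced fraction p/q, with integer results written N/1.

Same 5,2,5: normalisation and zero-m 3j drop out of the ratio.
A: Δ: 2! 8! 2! / 13! → 1/38610; sum: t=0:+1/2880 t=1:−1/576 t=2:+1/2880 = -1/960; 3j²(5 2 5; 0 0 0) = Δ·Π!·Σ² = 10/429  (sign +1)
B: Δ: 2! 8! 2! / 13! → 1/38610; sum: t=2:+1/20160 = 1/20160; 3j²(5 2 5; 2 2 -4) = Δ·Π!·Σ² = 12/715  (sign -1)
I_A²/I_B² = (10/429)/(12/715) = 25/18

25/18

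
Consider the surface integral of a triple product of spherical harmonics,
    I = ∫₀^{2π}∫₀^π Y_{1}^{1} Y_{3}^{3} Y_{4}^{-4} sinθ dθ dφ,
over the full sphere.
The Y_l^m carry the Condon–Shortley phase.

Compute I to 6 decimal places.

0.325735

Checks pass: Σm=0; 8 even; l₃=4∈[2,4].
(2·1+1)(2·3+1)(2·4+1) = 189
Δ: 0! 2! 6! / 9! → 1/252
sum: t=0:+1/36 = 1/36
3j²(1 3 4; 0 0 0) = Δ·Π!·Σ² = 4/63  (sign +1)
sum: t=0:+1/1440 = 1/1440
3j²(1 3 4; 1 3 -4) = Δ·Π!·Σ² = 1/9  (sign +1)
combine: 4πI² = 189·4/63·1/9 = 4/3
take √, sign +1: I = 0.32573501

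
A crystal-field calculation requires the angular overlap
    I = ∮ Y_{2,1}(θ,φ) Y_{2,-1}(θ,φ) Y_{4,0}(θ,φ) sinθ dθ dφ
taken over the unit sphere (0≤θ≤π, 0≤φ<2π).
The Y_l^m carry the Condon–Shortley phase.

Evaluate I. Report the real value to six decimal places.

0.161197

Checks pass: Σm=0; 8 even; l₃=4∈[0,4].
(2·2+1)(2·2+1)(2·4+1) = 225
Δ: 0! 4! 4! / 9! → 1/630
sum: t=0:+1/16 = 1/16
3j²(2 2 4; 0 0 0) = Δ·Π!·Σ² = 2/35  (sign +1)
sum: t=0:+1/36 = 1/36
3j²(2 2 4; 1 -1 0) = Δ·Π!·Σ² = 8/315  (sign +1)
combine: 4πI² = 225·2/35·8/315 = 16/49
take √, sign +1: I = 0.16119702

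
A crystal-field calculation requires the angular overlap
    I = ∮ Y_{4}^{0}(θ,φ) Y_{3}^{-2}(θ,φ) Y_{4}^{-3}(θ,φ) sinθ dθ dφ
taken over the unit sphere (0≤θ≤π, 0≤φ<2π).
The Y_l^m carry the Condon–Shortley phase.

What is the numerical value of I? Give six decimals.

0.000000

0 − 2 − 3 = -5 ≠ 0: azimuthal integral kills it; I = 0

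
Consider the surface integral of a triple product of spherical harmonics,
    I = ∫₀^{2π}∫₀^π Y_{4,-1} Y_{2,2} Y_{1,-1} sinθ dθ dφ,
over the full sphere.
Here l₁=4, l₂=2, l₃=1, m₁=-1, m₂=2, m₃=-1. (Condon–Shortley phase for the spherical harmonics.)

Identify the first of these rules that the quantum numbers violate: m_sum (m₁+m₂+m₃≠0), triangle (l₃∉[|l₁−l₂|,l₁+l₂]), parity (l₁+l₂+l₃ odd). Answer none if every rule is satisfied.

m₁+m₂+m₃ = -1 + 2 − 1 = 0  ✓
triangle: |4−2|=2 ≤ l₃=1 ≤ 4+2=6  ✗
parity: l₁+l₂+l₃ = 7 is odd

triangle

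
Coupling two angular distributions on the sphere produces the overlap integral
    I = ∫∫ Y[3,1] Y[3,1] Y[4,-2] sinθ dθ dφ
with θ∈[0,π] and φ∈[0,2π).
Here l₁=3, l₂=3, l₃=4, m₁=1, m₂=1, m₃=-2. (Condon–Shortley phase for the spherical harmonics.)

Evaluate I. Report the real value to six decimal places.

m-sum 0 ✓  L=10 even ✓  0≤4≤6 ✓
Π(2lᵢ+1) = 7×7×9 = 441
triangle coeff Δ(3,3,4) = 1/34650
Σ_t [0,2]: t=0:+1/72 t=1:−1/16 t=2:+1/72 = -5/144
(3j)²=2/77 [(3 3 4; 0 0 0)], sign=-1
Σ_t [0,2]: t=0:+1/192 t=1:−1/36 t=2:+1/192 = -5/288
(3j)²=20/693 [(3 3 4; 1 1 -2)], sign=-1
⇒ 4πI² = 40/121
I = (+1)√(40/121/(4π)) = 0.16219310

0.162193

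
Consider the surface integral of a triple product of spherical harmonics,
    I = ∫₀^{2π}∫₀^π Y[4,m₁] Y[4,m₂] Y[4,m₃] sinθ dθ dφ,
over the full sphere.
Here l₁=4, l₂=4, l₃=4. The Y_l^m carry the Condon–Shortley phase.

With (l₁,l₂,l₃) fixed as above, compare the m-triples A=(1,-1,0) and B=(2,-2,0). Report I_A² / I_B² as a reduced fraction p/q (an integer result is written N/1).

l's match ⇒ only the (l;m) 3-j factors differ between A and B.
A: triangle coeff Δ(4,4,4) = 1/450450; Σ_t [0,3]: t=0:+1/864 t=1:−1/96 t=2:+1/144 t=3:−1/3456 = -1/384; (3j)²=9/2002 [(4 4 4; 1 -1 0)], sign=-1
B: triangle coeff Δ(4,4,4) = 1/450450; Σ_t [0,2]: t=0:+1/384 t=1:−1/216 t=2:+1/2304 = -11/6912; (3j)²=11/1638 [(4 4 4; 2 -2 0)], sign=-1
I_A²/I_B² = (9/2002)/(11/1638) = 81/121

81/121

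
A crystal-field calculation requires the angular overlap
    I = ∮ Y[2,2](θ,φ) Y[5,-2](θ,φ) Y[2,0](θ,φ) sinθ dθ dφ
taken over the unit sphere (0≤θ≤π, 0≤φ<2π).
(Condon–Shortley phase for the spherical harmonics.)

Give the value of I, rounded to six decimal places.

|2−5|≤2≤2+5 violated ⇒ I = 0

0.000000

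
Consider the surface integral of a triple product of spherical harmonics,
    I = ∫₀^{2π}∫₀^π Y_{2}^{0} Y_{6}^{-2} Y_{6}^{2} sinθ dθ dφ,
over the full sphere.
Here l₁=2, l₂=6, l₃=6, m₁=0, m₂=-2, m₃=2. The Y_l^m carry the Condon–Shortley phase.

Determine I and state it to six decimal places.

Checks pass: Σm=0; 14 even; l₃=6∈[4,8].
(2·2+1)(2·6+1)(2·6+1) = 845
Δ: 2! 2! 10! / 15! → 1/90090
sum: t=0:+1/69120 t=1:−1/14400 t=2:+1/69120 = -7/172800
3j²(2 6 6; 0 0 0) = Δ·Π!·Σ² = 14/715  (sign -1)
sum: t=0:+1/69120 t=1:−1/30240 t=2:+1/322560 = -1/64512
3j²(2 6 6; 0 -2 2) = Δ·Π!·Σ² = 10/1001  (sign -1)
combine: 4πI² = 845·14/715·10/1001 = 20/121
take √, sign +1: I = 0.11468784

0.114688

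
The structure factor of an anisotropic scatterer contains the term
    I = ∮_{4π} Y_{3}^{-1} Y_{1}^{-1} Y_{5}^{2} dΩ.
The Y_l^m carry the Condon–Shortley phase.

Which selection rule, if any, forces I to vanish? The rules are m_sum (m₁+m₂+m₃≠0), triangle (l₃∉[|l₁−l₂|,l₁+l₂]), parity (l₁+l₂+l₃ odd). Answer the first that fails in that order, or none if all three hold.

triangle

azimuthal sum: -1 − 1 + 2 = 0  ✓
2 ≤ 5 ≤ 4 (triangle on l)  ✗
L = 3 + 1 + 5 = 9 (odd)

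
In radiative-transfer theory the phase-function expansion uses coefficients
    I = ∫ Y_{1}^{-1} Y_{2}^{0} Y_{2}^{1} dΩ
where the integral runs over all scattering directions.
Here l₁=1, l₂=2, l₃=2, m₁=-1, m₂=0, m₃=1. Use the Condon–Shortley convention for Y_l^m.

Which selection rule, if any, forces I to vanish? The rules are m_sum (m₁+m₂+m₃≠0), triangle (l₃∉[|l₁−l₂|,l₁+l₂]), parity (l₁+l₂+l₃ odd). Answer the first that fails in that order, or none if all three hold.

parity

Σmᵢ = 0  ✓
l₃∈[|l₁−l₂|,l₁+l₂]=[1,3], have l₃=2  ✓
Σlᵢ = 5 ⇒ odd  ✗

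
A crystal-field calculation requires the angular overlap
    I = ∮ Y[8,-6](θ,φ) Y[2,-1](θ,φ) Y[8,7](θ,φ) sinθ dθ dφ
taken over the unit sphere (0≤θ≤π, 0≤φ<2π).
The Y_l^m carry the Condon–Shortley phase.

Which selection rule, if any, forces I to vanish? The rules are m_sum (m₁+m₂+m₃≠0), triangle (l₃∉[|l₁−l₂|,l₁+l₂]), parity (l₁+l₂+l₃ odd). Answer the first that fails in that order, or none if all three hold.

none

azimuthal sum: -6 − 1 + 7 = 0  ✓
6 ≤ 8 ≤ 10 (triangle on l)  ✓
L = 8 + 2 + 8 = 18 (even)  ✓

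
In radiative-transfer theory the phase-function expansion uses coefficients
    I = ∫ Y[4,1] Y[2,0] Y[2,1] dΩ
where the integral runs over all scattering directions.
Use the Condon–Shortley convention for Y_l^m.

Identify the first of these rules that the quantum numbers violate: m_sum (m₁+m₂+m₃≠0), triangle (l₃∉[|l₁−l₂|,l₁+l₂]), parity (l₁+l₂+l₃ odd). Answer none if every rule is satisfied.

m_sum

azimuthal sum: 1 + 0 + 1 = 2  ✗
2 ≤ 2 ≤ 6 (triangle on l)
L = 4 + 2 + 2 = 8 (even)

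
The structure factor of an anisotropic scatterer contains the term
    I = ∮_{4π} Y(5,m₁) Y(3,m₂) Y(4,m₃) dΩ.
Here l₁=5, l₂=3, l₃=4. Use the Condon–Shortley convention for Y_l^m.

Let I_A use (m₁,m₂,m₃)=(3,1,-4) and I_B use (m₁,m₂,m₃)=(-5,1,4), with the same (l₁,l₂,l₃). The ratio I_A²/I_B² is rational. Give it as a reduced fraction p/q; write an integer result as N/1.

4/5

Shared (l₁,l₂,l₃)=(5,3,4): N and (l;000)² cancel in I_A²/I_B².
A: Δ = 4!·6!·2!/13! = 1/180180; Racah Σ t=2..2: t=2:+1/5760 = 1/5760; ⇒ 3j(5 3 4; 3 1 -4)² = 56/2145, sgn +1
B: Δ = 4!·6!·2!/13! = 1/180180; Racah Σ t=4..4: t=4:+1/34560 = 1/34560; ⇒ 3j(5 3 4; -5 1 4)² = 14/429, sgn +1
I_A²/I_B² = (56/2145)/(14/429) = 4/5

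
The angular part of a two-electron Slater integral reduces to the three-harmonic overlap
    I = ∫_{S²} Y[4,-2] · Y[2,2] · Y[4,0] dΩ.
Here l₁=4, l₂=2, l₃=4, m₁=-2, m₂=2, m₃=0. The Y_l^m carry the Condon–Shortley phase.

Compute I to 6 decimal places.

m-sum 0 ✓  L=10 even ✓  2≤4≤6 ✓
Π(2lᵢ+1) = 9×5×9 = 405
triangle coeff Δ(4,2,4) = 1/13860
Σ_t [0,2]: t=0:+1/192 t=1:−1/36 t=2:+1/192 = -5/288
(3j)²=20/693 [(4 2 4; 0 0 0)], sign=-1
Σ_t [2,2]: t=2:+1/192 = 1/192
(3j)²=3/77 [(4 2 4; -2 2 0)], sign=+1
⇒ 4πI² = 2700/5929
I = (-1)√(2700/5929/(4π)) = -0.19036462

-0.190365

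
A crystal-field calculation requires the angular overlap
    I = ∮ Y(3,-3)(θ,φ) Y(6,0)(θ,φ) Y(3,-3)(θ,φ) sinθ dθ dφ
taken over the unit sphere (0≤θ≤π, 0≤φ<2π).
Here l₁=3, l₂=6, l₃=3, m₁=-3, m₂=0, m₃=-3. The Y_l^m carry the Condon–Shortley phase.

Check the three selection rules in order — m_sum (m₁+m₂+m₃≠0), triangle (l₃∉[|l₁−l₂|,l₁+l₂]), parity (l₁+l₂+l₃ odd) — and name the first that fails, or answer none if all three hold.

m_sum

m₁+m₂+m₃ = -3 + 0 − 3 = -6  ✗
triangle: |3−6|=3 ≤ l₃=3 ≤ 3+6=9
parity: l₁+l₂+l₃ = 12 is even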